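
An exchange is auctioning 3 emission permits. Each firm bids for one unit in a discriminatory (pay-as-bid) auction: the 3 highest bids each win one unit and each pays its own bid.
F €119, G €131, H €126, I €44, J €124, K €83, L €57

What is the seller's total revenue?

Total revenue: €381

Bids ranked high→low: 131 (G), 126 (H), 124 (J), 119 (F), 83 (K), …
The 3 highest are G, H, J.
Total revenue = 131 + 126 + 124 = €381.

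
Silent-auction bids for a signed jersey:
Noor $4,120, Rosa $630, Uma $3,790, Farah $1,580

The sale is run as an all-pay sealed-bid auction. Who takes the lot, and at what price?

Bids in order: 4,120 (Noor) > 3,790 (Uma) > 1,580 (Farah) > 630 (Rosa)
Noor is highest and takes the item; every bidder forfeits their bid.

Noor pays $4,120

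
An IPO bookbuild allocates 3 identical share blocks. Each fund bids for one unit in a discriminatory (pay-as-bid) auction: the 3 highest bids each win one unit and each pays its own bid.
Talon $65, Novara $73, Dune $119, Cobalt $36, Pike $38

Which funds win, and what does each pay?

Sorting: 119 (Dune), 73 (Novara), 65 (Talon), 38 (Pike), 36 (Cobalt)
The 3 highest are Dune, Novara, Talon.
Each winner pays its own bid: Dune $119, Novara $73, Talon $65.

Dune $119, Novara $73, Talon $65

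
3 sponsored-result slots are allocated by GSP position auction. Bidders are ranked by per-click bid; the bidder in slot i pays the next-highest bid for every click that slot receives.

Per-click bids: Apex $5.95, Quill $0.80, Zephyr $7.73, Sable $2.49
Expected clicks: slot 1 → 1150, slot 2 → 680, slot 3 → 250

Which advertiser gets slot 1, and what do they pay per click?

Per-click bids in order: $7.73 (Zephyr) > $5.95 (Apex) > $2.49 (Sable) > $0.80 (Quill)
Slot 1 goes to the first-ranked bidder, Zephyr, who pays the next bid down: $5.95/click.

Zephyr; $5.95 per click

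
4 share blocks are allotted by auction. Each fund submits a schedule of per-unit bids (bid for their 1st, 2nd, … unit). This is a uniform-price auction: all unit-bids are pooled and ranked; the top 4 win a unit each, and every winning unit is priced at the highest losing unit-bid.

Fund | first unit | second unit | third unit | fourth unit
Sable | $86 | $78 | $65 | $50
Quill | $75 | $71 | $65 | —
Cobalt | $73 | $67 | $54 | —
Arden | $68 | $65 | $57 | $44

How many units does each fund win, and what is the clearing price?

Pooled unit-bids ranked (top 4): 86 (Sable-1), 78 (Sable-2), 75 (Quill-1), 73 (Cobalt-1)
Highest rejected unit-bid = $71.
Allocation: Cobalt 1, Quill 1, Sable 2.

Cobalt 1, Quill 1, Sable 2; clearing price $71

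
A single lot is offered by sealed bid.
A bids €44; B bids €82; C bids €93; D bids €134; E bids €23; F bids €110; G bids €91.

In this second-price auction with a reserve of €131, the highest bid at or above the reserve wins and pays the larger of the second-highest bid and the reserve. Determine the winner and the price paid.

Rule: the highest bid at or above the reserve wins and pays the larger of the second-highest bid and the reserve.
Bids ranked: 134 (D) > 110 (F) > 93 (C) > 91 (G) > 82 (B) > 44 (A) > …
Highest eligible bid: D at €134.
Second-highest bid €110 is below the reserve €131, so the reserve binds → payment €131.

D pays €131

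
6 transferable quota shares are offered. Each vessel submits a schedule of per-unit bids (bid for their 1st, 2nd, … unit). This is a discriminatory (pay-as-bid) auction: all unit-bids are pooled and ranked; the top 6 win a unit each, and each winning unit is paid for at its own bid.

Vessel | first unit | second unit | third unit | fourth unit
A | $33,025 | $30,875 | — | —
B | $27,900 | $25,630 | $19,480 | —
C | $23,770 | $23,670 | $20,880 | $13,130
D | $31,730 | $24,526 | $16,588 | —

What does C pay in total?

C pays $0

Pooled unit-bids ranked (top 6): 33,025 (A-1), 31,730 (D-1), 30,875 (A-2), 27,900 (B-1), 25,630 (B-2), 24,526 (D-2)
Next rejected bid: $23,770 (not a price — pay-as-bid).
C wins no units.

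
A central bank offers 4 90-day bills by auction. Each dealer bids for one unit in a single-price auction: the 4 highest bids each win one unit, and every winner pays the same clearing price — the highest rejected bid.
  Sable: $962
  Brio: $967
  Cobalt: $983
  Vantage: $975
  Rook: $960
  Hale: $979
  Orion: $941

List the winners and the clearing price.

Ordering the bids: 983 (Cobalt), 979 (Hale), 975 (Vantage), 967 (Brio), 962 (Sable), 960 (Rook), …
Top 4: Cobalt, Hale, Vantage, Brio.
First losing bid is Sable's $962, which sets the uniform price.

Cobalt, Hale, Vantage, Brio; each pays $962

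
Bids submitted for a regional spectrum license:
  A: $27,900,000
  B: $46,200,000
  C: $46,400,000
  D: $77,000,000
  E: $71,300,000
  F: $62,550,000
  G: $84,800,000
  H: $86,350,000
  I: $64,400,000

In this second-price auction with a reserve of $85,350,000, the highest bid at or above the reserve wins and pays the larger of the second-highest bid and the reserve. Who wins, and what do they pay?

Rule: the highest bid at or above the reserve wins and pays the larger of the second-highest bid and the reserve.
Bids in order: 86,350,000 (H) > 84,800,000 (G) > 77,000,000 (D) > 71,300,000 (E) > 64,400,000 (I) > 62,550,000 (F) > …
Highest eligible bid: H at $86,350,000.
max(second-highest $84,800,000, reserve $85,350,000) = $85,350,000.

H pays $85,350,000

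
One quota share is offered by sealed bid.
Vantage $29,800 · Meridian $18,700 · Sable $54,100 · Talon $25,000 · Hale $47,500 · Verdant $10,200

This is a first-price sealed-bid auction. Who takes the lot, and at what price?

Bids ranked: 54,100 (Sable) > 47,500 (Hale) > 29,800 (Vantage) > 25,000 (Talon) > 18,700 (Meridian) > 10,200 (Verdant)
Sable is highest → pays own bid, $54,100.

Sable pays $54,100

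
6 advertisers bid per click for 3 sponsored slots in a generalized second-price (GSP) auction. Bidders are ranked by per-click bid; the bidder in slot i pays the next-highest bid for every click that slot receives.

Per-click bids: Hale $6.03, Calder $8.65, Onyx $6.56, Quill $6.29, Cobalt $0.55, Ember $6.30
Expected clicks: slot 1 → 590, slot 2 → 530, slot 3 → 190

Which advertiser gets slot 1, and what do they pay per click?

Per-click bids in order: $8.65 (Calder) > $6.56 (Onyx) > $6.30 (Ember) > $6.29 (Quill) > …
Slot 1 goes to the first-ranked bidder, Calder, who pays the next bid down: $6.56/click.

Calder; $6.56 per click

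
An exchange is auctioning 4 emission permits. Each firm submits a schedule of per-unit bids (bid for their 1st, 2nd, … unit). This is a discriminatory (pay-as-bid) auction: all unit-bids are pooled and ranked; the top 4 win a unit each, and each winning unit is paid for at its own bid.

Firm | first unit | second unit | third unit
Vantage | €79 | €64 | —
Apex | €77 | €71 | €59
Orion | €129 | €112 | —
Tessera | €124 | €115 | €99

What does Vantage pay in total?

Vantage pays €0

Pooled unit-bids ranked (top 4): 129 (Orion-1), 124 (Tessera-1), 115 (Tessera-2), 112 (Orion-2)
Next rejected bid: €99 (not a price — pay-as-bid).
Vantage wins no units.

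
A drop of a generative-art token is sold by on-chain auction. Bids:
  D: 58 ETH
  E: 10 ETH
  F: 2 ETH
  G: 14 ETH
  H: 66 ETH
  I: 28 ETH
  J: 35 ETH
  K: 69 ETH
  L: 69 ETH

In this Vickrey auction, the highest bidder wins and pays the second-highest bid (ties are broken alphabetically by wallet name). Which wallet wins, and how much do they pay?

K pays 69 ETH

Sorting bids: 69 (K) > 69 (L) > 66 (H) > 58 (D) > 35 (J) > 28 (I) > …
Tie at 69 ETH → K wins by tie-break.
K is highest; pays the second-highest bid, 69 ETH.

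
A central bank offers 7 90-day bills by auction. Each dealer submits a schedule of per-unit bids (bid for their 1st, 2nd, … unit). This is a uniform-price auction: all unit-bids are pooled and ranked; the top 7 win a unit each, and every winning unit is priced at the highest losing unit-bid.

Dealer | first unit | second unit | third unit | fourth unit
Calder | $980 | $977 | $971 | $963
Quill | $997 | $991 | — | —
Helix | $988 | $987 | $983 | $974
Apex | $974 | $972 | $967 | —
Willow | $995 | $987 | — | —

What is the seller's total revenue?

Total revenue: $6,860

Merging the schedules and taking the best 7: 997 (Quill-1), 995 (Willow-1), 991 (Quill-2), 988 (Helix-1), 987 (Helix-2), 987 (Willow-2), 983 (Helix-3)
First bid not allocated: $980.
Allocation: Helix 3, Quill 2, Willow 2. Every unit priced at $980.
Revenue = 7 × 980 = $6,860.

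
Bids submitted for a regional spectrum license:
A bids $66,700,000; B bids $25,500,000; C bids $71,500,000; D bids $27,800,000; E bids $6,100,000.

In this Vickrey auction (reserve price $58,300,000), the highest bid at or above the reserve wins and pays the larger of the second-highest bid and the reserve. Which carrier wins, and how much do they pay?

Vickrey auction (reserve price $58,300,000): the highest bid at or above the reserve wins and pays the larger of the second-highest bid and the reserve.
Bids in order: 71,500,000 (C) > 66,700,000 (A) > 27,800,000 (D) > 25,500,000 (B) > 6,100,000 (E)
Highest eligible bid: C at $71,500,000.
max(second-highest $66,700,000, reserve $58,300,000) = $66,700,000; the reserve does not bind.

C pays $66,700,000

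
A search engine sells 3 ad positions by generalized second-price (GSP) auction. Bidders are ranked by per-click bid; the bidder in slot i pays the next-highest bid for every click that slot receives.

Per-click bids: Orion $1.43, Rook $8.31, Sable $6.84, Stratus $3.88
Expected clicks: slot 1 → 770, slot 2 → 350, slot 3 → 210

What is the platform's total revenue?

Total revenue: $6925.10

Per-click bids in order: $8.31 (Rook) > $6.84 (Sable) > $3.88 (Stratus) > $1.43 (Orion)
Slot 1: Rook pays $6.84 × 770 = $5266.80
Slot 2: Sable pays $3.88 × 350 = $1358.00
Slot 3: Stratus pays $1.43 × 210 = $300.30
Total = $6925.10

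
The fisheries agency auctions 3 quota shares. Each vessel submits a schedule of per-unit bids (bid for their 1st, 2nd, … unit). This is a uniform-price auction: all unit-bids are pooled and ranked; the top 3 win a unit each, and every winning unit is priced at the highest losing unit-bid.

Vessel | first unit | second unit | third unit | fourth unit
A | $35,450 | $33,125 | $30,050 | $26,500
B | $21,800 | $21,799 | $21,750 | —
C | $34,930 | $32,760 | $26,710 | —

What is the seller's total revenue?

Total revenue: $98,280

Merging the schedules and taking the best 3: 35,450 (A-1), 34,930 (C-1), 33,125 (A-2)
First bid not allocated: $32,760.
Allocation: A 2, C 1. Every unit priced at $32,760.
Revenue = 3 × 32,760 = $98,280.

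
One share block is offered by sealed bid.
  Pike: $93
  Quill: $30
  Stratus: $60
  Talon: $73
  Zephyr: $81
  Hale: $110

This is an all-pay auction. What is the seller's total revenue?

Total revenue: $447

All-pay auction: the highest bidder wins the item, but every bidder pays their own bid.
Sorting bids: 110 (Hale) > 93 (Pike) > 81 (Zephyr) > 73 (Talon) > 60 (Stratus) > 30 (Quill)
Hale wins with the top bid; all bids are sunk regardless.
Every bidder forfeits their bid regardless of winning.
Revenue = 93 + 30 + 60 + 73 + 81 + 110 = $447.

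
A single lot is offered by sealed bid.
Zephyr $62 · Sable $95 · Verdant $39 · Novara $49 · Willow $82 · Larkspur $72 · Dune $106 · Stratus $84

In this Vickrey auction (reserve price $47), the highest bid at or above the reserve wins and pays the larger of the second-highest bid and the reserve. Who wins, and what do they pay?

Rule: the highest bid at or above the reserve wins and pays the larger of the second-highest bid and the reserve.
Sorting bids: 106 (Dune) > 95 (Sable) > 84 (Stratus) > 82 (Willow) > 72 (Larkspur) > 62 (Zephyr) > …
Highest eligible bid: Dune at $106.
max(second-highest $95, reserve $47) = $95; the reserve does not bind.

Dune pays $95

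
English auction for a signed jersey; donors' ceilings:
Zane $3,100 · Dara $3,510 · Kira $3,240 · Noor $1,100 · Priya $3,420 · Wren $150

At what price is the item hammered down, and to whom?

Dara wins at $3,420

Limits ranked: 3,510 (Dara) > 3,420 (Priya) > 3,240 (Kira) > 3,100 (Zane) > 1,100 (Noor) > 150 (Wren)
Priya is the last rival to drop out, at $3,420; Dara remains and wins at that price.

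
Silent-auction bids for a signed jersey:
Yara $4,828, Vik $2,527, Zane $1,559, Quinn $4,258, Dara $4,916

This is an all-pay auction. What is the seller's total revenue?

Total revenue: $18,088

Sorting bids: 4,916 (Dara) > 4,828 (Yara) > 4,258 (Quinn) > 2,527 (Vik) > 1,559 (Zane)
Every bidder forfeits their bid regardless of winning.
Revenue = 4,828 + 2,527 + 1,559 + 4,258 + 4,916 = $18,088.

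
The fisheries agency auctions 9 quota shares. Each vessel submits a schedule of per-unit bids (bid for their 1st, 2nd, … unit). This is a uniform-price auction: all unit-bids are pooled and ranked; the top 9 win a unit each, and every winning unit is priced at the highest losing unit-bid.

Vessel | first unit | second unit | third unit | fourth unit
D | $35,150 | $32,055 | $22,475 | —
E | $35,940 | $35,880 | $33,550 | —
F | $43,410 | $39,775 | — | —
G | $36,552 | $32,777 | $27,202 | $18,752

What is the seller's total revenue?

Total revenue: $244,818

Pooled unit-bids ranked (top 9): 43,410 (F-1), 39,775 (F-2), 36,552 (G-1), 35,940 (E-1), 35,880 (E-2), 35,150 (D-1), 33,550 (E-3), 32,777 (G-2), 32,055 (D-2)
Highest rejected unit-bid = $27,202.
Allocation: D 2, E 3, F 2, G 2. Every unit priced at $27,202.
Revenue = 9 × 27,202 = $244,818.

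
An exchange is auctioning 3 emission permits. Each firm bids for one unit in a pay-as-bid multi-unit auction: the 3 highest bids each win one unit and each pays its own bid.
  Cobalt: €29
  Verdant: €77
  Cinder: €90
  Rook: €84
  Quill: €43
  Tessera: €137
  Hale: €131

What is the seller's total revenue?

Total revenue: €358

Ordering the bids: 137 (Tessera), 131 (Hale), 90 (Cinder), 84 (Rook), 77 (Verdant), …
Top 3: Tessera, Hale, Cinder.
Total revenue = 137 + 131 + 90 = €358.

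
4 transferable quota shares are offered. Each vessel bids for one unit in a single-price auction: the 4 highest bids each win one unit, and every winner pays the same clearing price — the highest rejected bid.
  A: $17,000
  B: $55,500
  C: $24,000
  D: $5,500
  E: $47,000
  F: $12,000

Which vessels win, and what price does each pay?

Sorting: 55,500 (B), 47,000 (E), 24,000 (C), 17,000 (A), 12,000 (F), 5,500 (D)
Top 4: B, E, C, A.
Highest unsuccessful bid: $12,000 → clearing price.

B, E, C, A; each pays $12,000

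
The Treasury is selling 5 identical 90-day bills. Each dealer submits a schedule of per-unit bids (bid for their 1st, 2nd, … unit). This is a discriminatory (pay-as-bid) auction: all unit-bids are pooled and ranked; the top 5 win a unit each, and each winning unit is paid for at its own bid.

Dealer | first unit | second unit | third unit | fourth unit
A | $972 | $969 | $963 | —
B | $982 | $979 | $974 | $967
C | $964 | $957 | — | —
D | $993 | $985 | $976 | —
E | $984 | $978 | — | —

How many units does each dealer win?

Merging the schedules and taking the best 5: 993 (D-1), 985 (D-2), 984 (E-1), 982 (B-1), 979 (B-2)
Next rejected bid: $978 (not a price — pay-as-bid).
Allocation: B 2, D 2, E 1.

B 2, D 2, E 1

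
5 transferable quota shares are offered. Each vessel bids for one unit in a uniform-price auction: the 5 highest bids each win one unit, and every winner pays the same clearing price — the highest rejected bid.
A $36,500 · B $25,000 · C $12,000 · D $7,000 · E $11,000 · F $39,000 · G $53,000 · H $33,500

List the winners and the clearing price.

G, F, A, H, B; each pays $12,000

Bids ranked high→low: 53,000 (G), 39,000 (F), 36,500 (A), 33,500 (H), 25,000 (B), 12,000 (C), 11,000 (E), …
The 5 highest are G, F, A, H, B.
Highest unsuccessful bid: $12,000 → clearing price.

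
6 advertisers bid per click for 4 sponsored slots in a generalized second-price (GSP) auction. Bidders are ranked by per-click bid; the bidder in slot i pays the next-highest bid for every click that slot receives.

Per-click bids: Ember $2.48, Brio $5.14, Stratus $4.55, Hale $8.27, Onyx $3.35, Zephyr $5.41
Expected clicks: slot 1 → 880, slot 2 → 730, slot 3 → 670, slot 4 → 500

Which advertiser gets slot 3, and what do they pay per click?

Per-click bids in order: $8.27 (Hale) > $5.41 (Zephyr) > $5.14 (Brio) > $4.55 (Stratus) > $3.35 (Onyx) > …
Slot 3 goes to the third-ranked bidder, Brio, who pays the next bid down: $4.55/click.

Brio; $4.55 per click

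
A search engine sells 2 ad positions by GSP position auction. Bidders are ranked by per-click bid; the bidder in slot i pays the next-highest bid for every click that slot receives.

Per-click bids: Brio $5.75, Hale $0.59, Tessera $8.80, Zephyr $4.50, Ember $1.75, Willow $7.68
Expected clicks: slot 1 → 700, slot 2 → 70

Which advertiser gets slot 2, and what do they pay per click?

Ranked by bid: $8.80 (Tessera) > $7.68 (Willow) > $5.75 (Brio) > …
Slot 2 goes to the second-ranked bidder, Willow, who pays the next bid down: $5.75/click.

Willow; $5.75 per click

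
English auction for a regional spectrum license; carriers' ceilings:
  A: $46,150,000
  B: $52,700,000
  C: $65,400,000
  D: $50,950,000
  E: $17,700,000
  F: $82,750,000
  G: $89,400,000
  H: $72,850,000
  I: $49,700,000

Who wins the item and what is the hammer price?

G wins at $82,750,000

Sorting limits: 89,400,000 (G) > 82,750,000 (F) > 72,850,000 (H) > 65,400,000 (C) > 52,700,000 (B) > 50,950,000 (D) > …
Once the price passes $82,750,000, only G is left; the hammer falls at F's limit of $82,750,000.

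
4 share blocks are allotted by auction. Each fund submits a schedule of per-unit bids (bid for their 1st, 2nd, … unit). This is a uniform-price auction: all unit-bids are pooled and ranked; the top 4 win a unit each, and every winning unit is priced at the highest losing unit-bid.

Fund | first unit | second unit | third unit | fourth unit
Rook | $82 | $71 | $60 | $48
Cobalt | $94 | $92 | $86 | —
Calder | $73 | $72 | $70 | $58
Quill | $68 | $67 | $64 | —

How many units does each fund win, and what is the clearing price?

Merging the schedules and taking the best 4: 94 (Cobalt-1), 92 (Cobalt-2), 86 (Cobalt-3), 82 (Rook-1)
Highest rejected unit-bid = $73.
Allocation: Cobalt 3, Rook 1.

Cobalt 3, Rook 1; clearing price $73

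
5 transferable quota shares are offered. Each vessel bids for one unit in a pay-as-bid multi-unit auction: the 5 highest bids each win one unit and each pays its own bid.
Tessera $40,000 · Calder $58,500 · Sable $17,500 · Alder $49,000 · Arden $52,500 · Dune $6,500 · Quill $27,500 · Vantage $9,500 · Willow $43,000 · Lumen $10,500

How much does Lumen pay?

Lumen pays $0

Ordering the bids: 58,500 (Calder), 52,500 (Arden), 49,000 (Alder), 43,000 (Willow), 40,000 (Tessera), 27,500 (Quill), 17,500 (Sable), …
The 5 highest are Calder, Arden, Alder, Willow, Tessera.
Lumen does not win → $0.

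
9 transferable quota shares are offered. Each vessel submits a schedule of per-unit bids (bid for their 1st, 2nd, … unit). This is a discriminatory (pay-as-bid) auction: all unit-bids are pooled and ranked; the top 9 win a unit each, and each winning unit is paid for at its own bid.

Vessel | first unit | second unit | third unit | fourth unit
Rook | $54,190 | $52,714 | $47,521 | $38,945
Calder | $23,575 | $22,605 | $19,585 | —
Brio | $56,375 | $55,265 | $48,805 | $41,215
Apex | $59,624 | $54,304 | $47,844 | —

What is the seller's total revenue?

All unit-bids, highest first — top 9: 59,624 (Apex-1), 56,375 (Brio-1), 55,265 (Brio-2), 54,304 (Apex-2), 54,190 (Rook-1), 52,714 (Rook-2), 48,805 (Brio-3), 47,844 (Apex-3), 47,521 (Rook-3)
Next rejected bid: $41,215 (not a price — pay-as-bid).
Each winning unit pays its own bid.
Revenue = 59,624 + 56,375 + 55,265 + 54,304 + 54,190 + 52,714 + 48,805 + 47,844 + 47,521 = $476,642.

Total revenue: $476,642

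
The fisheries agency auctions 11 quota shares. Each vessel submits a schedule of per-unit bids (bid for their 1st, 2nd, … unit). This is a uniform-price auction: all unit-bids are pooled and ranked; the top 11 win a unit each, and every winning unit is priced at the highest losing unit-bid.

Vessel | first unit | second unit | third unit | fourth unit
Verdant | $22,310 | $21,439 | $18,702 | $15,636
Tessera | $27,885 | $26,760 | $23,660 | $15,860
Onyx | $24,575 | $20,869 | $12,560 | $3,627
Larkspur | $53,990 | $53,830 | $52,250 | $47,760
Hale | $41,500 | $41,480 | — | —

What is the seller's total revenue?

Total revenue: $235,829

All unit-bids, highest first — top 11: 53,990 (Larkspur-1), 53,830 (Larkspur-2), 52,250 (Larkspur-3), 47,760 (Larkspur-4), 41,500 (Hale-1), 41,480 (Hale-2), 27,885 (Tessera-1), 26,760 (Tessera-2), 24,575 (Onyx-1), 23,660 (Tessera-3), 22,310 (Verdant-1)
The (k+1)-th unit-bid is $21,439.
Allocation: Hale 2, Larkspur 4, Onyx 1, Tessera 3, Verdant 1. Every unit priced at $21,439.
Revenue = 11 × 21,439 = $235,829.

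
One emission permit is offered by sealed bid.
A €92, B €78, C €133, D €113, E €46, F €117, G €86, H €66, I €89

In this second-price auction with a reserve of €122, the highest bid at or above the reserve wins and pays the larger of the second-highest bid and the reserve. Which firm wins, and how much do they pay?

Bids ranked: 133 (C) > 117 (F) > 113 (D) > 92 (A) > 89 (I) > 86 (G) > …
C has the top bid at or above the reserve (€133).
Second-highest bid €117 is below the reserve €122, so the reserve binds → payment €122.

C pays €122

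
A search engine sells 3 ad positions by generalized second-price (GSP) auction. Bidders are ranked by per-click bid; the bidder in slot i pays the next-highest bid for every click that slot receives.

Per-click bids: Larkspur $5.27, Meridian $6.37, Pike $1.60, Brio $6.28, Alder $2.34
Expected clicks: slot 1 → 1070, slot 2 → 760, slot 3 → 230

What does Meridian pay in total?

Per-click bids in order: $6.37 (Meridian) > $6.28 (Brio) > $5.27 (Larkspur) > $2.34 (Alder) > …
Meridian holds slot 1 → pays next bid $6.28 × 1070 clicks = $6719.60.

Meridian pays $6719.60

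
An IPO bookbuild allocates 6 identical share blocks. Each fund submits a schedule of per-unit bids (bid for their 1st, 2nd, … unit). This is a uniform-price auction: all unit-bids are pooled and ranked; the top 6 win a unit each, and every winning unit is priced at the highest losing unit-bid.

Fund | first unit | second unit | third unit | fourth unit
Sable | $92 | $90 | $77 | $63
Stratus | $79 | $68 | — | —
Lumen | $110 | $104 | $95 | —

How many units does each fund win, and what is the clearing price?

Lumen 3, Sable 2, Stratus 1; clearing price $77

All unit-bids, highest first — top 6: 110 (Lumen-1), 104 (Lumen-2), 95 (Lumen-3), 92 (Sable-1), 90 (Sable-2), 79 (Stratus-1)
First bid not allocated: $77.
Allocation: Lumen 3, Sable 2, Stratus 1.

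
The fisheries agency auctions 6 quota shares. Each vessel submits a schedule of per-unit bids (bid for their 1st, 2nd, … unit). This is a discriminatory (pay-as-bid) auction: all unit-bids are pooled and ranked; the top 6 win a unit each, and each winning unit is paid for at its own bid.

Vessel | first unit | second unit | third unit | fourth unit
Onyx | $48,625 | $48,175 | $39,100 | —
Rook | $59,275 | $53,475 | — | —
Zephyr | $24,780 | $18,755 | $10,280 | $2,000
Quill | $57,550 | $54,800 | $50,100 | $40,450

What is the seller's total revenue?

Merging the schedules and taking the best 6: 59,275 (Rook-1), 57,550 (Quill-1), 54,800 (Quill-2), 53,475 (Rook-2), 50,100 (Quill-3), 48,625 (Onyx-1)
Next rejected bid: $48,175 (not a price — pay-as-bid).
Each winning unit pays its own bid.
Revenue = 59,275 + 57,550 + 54,800 + 53,475 + 50,100 + 48,625 = $323,825.

Total revenue: $323,825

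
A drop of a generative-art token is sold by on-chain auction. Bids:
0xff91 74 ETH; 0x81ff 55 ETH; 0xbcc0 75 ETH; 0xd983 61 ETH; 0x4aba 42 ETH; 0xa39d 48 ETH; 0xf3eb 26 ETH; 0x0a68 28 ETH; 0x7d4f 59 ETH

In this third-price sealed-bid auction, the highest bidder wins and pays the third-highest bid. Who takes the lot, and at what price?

Rule: the highest bidder wins and pays the third-highest bid.
Sorting bids: 75 (0xbcc0) > 74 (0xff91) > 61 (0xd983) > 59 (0x7d4f) > 55 (0x81ff) > 48 (0xa39d) > …
0xbcc0 wins; payment is bid #3 in the ranking = 61 ETH.

0xbcc0 pays 61 ETH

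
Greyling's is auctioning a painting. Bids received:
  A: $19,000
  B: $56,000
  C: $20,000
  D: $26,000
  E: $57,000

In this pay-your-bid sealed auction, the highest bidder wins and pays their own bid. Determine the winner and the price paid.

E pays $57,000

Sorting bids: 57,000 (E) > 56,000 (B) > 26,000 (D) > 20,000 (C) > 19,000 (A)
E has the highest bid and pays exactly that: $57,000.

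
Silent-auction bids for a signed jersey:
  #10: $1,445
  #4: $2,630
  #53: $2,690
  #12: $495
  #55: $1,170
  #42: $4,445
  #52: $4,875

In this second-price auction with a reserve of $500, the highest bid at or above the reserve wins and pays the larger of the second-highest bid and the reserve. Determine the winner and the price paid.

#52 pays $4,445

Rule: the highest bid at or above the reserve wins and pays the larger of the second-highest bid and the reserve.
Sorting bids: 4,875 (#52) > 4,445 (#42) > 2,690 (#53) > 2,630 (#4) > 1,445 (#10) > 1,170 (#55) > …
Highest eligible bid: #52 at $4,875.
Second-highest bid $4,445 exceeds the reserve $500 → payment $4,445.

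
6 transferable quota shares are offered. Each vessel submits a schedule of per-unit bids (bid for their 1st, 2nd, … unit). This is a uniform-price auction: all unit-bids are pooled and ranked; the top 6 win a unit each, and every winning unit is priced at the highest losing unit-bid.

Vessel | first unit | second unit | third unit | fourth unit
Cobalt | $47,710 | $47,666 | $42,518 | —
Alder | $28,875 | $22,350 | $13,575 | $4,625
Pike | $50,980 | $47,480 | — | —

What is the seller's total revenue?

Total revenue: $134,100

All unit-bids, highest first — top 6: 50,980 (Pike-1), 47,710 (Cobalt-1), 47,666 (Cobalt-2), 47,480 (Pike-2), 42,518 (Cobalt-3), 28,875 (Alder-1)
First bid not allocated: $22,350.
Allocation: Alder 1, Cobalt 3, Pike 2. Every unit priced at $22,350.
Revenue = 6 × 22,350 = $134,100.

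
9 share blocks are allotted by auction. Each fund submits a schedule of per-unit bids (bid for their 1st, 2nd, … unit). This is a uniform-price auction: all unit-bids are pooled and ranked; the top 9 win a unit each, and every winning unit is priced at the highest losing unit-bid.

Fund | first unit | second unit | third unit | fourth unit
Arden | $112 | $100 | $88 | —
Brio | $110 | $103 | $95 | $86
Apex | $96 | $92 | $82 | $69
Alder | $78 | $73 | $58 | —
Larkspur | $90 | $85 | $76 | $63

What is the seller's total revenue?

Total revenue: $774

All unit-bids, highest first — top 9: 112 (Arden-1), 110 (Brio-1), 103 (Brio-2), 100 (Arden-2), 96 (Apex-1), 95 (Brio-3), 92 (Apex-2), 90 (Larkspur-1), 88 (Arden-3)
First bid not allocated: $86.
Allocation: Apex 2, Arden 3, Brio 3, Larkspur 1. Every unit priced at $86.
Revenue = 9 × 86 = $774.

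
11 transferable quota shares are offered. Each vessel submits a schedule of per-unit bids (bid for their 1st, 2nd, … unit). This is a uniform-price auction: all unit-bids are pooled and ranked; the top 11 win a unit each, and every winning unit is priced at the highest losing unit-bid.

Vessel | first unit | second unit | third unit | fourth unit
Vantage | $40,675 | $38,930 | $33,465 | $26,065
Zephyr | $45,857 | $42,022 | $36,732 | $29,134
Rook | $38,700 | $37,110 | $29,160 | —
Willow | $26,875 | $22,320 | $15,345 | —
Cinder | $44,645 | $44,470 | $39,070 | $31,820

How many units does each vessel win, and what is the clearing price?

Cinder 3, Rook 2, Vantage 3, Zephyr 3; clearing price $31,820

All unit-bids, highest first — top 11: 45,857 (Zephyr-1), 44,645 (Cinder-1), 44,470 (Cinder-2), 42,022 (Zephyr-2), 40,675 (Vantage-1), 39,070 (Cinder-3), 38,930 (Vantage-2), 38,700 (Rook-1), 37,110 (Rook-2), 36,732 (Zephyr-3), 33,465 (Vantage-3)
Highest rejected unit-bid = $31,820.
Allocation: Cinder 3, Rook 2, Vantage 3, Zephyr 3.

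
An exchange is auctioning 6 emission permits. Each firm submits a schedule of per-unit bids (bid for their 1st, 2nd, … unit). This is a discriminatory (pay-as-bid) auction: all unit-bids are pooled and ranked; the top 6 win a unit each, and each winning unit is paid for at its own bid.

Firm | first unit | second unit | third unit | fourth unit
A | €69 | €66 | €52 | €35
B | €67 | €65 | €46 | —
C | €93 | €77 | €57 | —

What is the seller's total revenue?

Total revenue: €437

All unit-bids, highest first — top 6: 93 (C-1), 77 (C-2), 69 (A-1), 67 (B-1), 66 (A-2), 65 (B-2)
Next rejected bid: €57 (not a price — pay-as-bid).
Each winning unit pays its own bid.
Revenue = 93 + 77 + 69 + 67 + 66 + 65 = €437.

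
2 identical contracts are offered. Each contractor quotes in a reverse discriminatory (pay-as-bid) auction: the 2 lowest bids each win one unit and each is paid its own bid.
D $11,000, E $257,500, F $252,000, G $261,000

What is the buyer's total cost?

Ordering the bids: 11,000 (D), 252,000 (F), 257,500 (E), 261,000 (G)
The 2 lowest are D, F.
Total cost = 11,000 + 252,000 = $263,000.

Total cost: $263,000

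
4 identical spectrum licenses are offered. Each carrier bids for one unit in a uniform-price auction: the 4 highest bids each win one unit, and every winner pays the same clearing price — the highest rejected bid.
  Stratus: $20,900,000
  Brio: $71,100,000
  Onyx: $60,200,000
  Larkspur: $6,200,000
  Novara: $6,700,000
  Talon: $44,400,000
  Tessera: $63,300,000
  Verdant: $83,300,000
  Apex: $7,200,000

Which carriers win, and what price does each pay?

Bids ranked high→low: 83,300,000 (Verdant), 71,100,000 (Brio), 63,300,000 (Tessera), 60,200,000 (Onyx), 44,400,000 (Talon), 20,900,000 (Stratus), …
Top 4: Verdant, Brio, Tessera, Onyx.
First losing bid is Talon's $44,400,000, which sets the uniform price.

Verdant, Brio, Tessera, Onyx; each pays $44,400,000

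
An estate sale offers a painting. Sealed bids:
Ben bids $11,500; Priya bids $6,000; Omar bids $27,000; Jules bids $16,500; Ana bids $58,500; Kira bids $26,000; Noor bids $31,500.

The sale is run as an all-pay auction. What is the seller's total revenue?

Total revenue: $177,000

All-pay auction: the highest bidder wins the item, but every bidder pays their own bid.
Sorting bids: 58,500 (Ana) > 31,500 (Noor) > 27,000 (Omar) > 26,000 (Kira) > 16,500 (Jules) > 11,500 (Ben) > …
Ana wins with the top bid; all bids are sunk regardless.
Every bidder forfeits their bid regardless of winning.
Revenue = 11,500 + 6,000 + 27,000 + 16,500 + 58,500 + 26,000 + 31,500 = $177,000.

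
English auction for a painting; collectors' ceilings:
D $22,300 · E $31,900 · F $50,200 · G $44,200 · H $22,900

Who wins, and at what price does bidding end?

F wins at $44,200

Ascending (English) auction: the price rises until one bidder remains; the winner pays the price at which the last rival dropped out.
Limits in order: 50,200 (F) > 44,200 (G) > 31,900 (E) > 22,900 (H) > 22,300 (D)
Once the price passes $44,200, only F is left; the hammer falls at G's limit of $44,200.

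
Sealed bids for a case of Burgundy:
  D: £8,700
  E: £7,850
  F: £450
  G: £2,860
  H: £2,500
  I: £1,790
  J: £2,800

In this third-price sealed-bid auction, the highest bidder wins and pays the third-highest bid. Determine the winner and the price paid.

D pays £2,860

Third-price sealed-bid auction: the highest bidder wins and pays the third-highest bid.
Bids ranked: 8,700 (D) > 7,850 (E) > 2,860 (G) > 2,800 (J) > 2,500 (H) > 1,790 (I) > …
D wins; payment is bid #3 in the ranking = £2,860.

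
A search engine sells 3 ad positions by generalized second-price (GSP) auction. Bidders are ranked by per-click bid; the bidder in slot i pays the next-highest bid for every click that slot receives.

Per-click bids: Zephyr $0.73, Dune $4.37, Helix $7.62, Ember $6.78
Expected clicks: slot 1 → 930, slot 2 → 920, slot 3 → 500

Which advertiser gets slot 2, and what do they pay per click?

Ember; $4.37 per click

Per-click bids in order: $7.62 (Helix) > $6.78 (Ember) > $4.37 (Dune) > $0.73 (Zephyr)
Slot 2 goes to the second-ranked bidder, Ember, who pays the next bid down: $4.37/click.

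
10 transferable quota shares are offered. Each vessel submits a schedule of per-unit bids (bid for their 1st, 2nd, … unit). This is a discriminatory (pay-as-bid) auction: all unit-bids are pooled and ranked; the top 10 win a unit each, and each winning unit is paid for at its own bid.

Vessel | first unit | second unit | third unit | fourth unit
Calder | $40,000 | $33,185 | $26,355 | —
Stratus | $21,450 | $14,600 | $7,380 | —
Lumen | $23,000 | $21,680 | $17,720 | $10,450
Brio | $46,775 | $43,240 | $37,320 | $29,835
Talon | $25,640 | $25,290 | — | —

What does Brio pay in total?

Brio pays $157,170

Merging the schedules and taking the best 10: 46,775 (Brio-1), 43,240 (Brio-2), 40,000 (Calder-1), 37,320 (Brio-3), 33,185 (Calder-2), 29,835 (Brio-4), 26,355 (Calder-3), 25,640 (Talon-1), 25,290 (Talon-2), 23,000 (Lumen-1)
Next rejected bid: $21,680 (not a price — pay-as-bid).
Brio's winning unit-bids: 46,775 + 43,240 + 37,320 + 29,835 = $157,170.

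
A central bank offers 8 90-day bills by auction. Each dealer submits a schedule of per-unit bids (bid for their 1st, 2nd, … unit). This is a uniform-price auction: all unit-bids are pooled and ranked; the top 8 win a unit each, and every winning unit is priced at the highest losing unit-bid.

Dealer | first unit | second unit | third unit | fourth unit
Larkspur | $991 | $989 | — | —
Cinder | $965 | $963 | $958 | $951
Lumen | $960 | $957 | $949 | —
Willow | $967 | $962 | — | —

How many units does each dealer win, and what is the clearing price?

All unit-bids, highest first — top 8: 991 (Larkspur-1), 989 (Larkspur-2), 967 (Willow-1), 965 (Cinder-1), 963 (Cinder-2), 962 (Willow-2), 960 (Lumen-1), 958 (Cinder-3)
The (k+1)-th unit-bid is $957.
Allocation: Cinder 3, Larkspur 2, Lumen 1, Willow 2.

Cinder 3, Larkspur 2, Lumen 1, Willow 2; clearing price $957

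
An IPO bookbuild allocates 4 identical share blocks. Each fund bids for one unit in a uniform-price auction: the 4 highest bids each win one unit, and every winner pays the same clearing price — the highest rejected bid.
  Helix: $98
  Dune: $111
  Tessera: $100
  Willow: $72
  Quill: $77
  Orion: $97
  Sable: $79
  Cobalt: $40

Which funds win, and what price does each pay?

Dune, Tessera, Helix, Orion; each pays $79

Sorting: 111 (Dune), 100 (Tessera), 98 (Helix), 97 (Orion), 79 (Sable), 77 (Quill), …
Winners (4 units): Dune, Tessera, Helix, Orion.
First losing bid is Sable's $79, which sets the uniform price.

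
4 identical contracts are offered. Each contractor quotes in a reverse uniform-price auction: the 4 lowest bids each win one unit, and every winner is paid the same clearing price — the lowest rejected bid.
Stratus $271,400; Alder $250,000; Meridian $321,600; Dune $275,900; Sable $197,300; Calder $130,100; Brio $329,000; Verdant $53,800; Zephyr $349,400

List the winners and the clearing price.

Sorting: 53,800 (Verdant), 130,100 (Calder), 197,300 (Sable), 250,000 (Alder), 271,400 (Stratus), 275,900 (Dune), …
The 4 lowest are Verdant, Calder, Sable, Alder.
Lowest unsuccessful bid: $271,400 → clearing price.

Verdant, Calder, Sable, Alder; each is paid $271,400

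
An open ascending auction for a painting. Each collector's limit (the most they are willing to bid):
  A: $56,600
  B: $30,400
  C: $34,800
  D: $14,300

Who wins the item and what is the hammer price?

A wins at $34,800

Limits in order: 56,600 (A) > 34,800 (C) > 30,400 (B) > 14,300 (D)
C is the last rival to drop out, at $34,800; A remains and wins at that price.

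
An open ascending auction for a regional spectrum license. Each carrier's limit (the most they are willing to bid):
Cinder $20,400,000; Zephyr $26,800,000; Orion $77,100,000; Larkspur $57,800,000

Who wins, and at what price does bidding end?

Orion wins at $57,800,000

Limits in order: 77,100,000 (Orion) > 57,800,000 (Larkspur) > 26,800,000 (Zephyr) > 20,400,000 (Cinder)
Larkspur is the last rival to drop out, at $57,800,000; Orion remains and wins at that price.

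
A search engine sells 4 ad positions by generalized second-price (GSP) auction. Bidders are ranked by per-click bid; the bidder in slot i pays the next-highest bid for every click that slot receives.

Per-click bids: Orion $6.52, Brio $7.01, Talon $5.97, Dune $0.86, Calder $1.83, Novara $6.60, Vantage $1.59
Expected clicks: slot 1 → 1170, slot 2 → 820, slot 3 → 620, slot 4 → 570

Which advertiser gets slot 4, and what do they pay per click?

Per-click bids in order: $7.01 (Brio) > $6.60 (Novara) > $6.52 (Orion) > $5.97 (Talon) > $1.83 (Calder) > …
Slot 4 goes to the fourth-ranked bidder, Talon, who pays the next bid down: $1.83/click.

Talon; $1.83 per click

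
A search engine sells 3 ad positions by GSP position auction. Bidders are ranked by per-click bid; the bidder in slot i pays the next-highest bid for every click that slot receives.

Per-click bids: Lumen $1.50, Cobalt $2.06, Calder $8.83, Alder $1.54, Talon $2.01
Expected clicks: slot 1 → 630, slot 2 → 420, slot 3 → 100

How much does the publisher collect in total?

Sorting advertisers: $8.83 (Calder) > $2.06 (Cobalt) > $2.01 (Talon) > $1.54 (Alder) > …
Slot 1: Calder pays $2.06 × 630 = $1297.80
Slot 2: Cobalt pays $2.01 × 420 = $844.20
Slot 3: Talon pays $1.54 × 100 = $154.00
Total = $2296.00

Total revenue: $2296.00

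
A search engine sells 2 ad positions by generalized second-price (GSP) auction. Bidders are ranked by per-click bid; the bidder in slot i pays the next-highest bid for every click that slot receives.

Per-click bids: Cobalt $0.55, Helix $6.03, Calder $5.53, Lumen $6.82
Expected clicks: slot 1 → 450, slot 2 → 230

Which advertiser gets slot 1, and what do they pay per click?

Ranked by bid: $6.82 (Lumen) > $6.03 (Helix) > $5.53 (Calder) > …
Slot 1 goes to the first-ranked bidder, Lumen, who pays the next bid down: $6.03/click.

Lumen; $6.03 per click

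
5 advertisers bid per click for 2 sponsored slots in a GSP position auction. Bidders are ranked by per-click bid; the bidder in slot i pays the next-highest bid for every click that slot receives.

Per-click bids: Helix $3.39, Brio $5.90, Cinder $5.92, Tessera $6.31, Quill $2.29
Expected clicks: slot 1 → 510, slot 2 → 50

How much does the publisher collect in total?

Sorting advertisers: $6.31 (Tessera) > $5.92 (Cinder) > $5.90 (Brio) > …
Slot 1: Tessera pays $5.92 × 510 = $3019.20
Slot 2: Cinder pays $5.90 × 50 = $295.00
Total = $3314.20

Total revenue: $3314.20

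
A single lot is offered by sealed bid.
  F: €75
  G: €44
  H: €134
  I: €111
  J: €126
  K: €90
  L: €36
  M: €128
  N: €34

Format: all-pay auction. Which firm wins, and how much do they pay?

All-pay auction: the highest bidder wins the item, but every bidder pays their own bid.
Bids in order: 134 (H) > 128 (M) > 126 (J) > 111 (I) > 90 (K) > 75 (F) > …
H wins with the top bid; all bids are sunk regardless.

H pays €134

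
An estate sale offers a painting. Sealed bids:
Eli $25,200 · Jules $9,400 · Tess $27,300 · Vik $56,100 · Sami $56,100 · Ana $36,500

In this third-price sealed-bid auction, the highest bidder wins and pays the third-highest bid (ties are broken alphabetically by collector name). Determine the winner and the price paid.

Sami pays $36,500

Bids in order: 56,100 (Sami) > 56,100 (Vik) > 36,500 (Ana) > 27,300 (Tess) > 25,200 (Eli) > 9,400 (Jules)
Tie at $56,100 → Sami wins by tie-break.
Sami is highest; pays the third-highest bid, $36,500.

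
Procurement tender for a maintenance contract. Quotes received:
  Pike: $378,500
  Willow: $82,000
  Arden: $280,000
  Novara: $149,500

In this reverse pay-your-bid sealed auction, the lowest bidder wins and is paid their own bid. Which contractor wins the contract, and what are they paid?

Bids ranked: 82,000 (Willow) < 149,500 (Novara) < 280,000 (Arden) < 378,500 (Pike)
First-price: Willow is paid what they bid, $82,000.

Willow is paid $82,000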